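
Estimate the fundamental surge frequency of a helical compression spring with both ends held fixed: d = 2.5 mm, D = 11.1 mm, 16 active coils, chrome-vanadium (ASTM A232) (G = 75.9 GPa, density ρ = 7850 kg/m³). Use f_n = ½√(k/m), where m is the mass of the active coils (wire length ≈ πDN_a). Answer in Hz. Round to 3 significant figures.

444 Hz

k = Gd⁴/(8D³N_a) = (75.9×10³)(2.5⁴)/(8·11.1³·16) = 16.936 N/mm = 16936 N/m
Wire length L = πDN_a = π·11.1·16 = 557.95 mm
m = ρ·(πd²/4)·L = 7850 × 4.9087×10⁻⁶ m² × 0.55795 m = 0.0215 kg
f_n = ½√(k/m) = 0.5·√(16936/0.0215) = 0.5·√(7.8775e+05) = 443.78 Hz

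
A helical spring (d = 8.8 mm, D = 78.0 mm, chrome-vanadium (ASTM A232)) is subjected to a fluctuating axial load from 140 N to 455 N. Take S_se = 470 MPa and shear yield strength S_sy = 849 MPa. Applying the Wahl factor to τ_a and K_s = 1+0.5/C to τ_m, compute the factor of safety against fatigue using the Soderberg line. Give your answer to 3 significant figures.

4.51

C = D/d = 78.0/8.8 = 8.8636; K_W = (4C−1)/(4C−4)+0.615/C = 1.1648; K_s = 1+0.5/C = 1.0564
F_a = (F_max−F_min)/2 = 157.5 N; F_m = (F_max+F_min)/2 = 297.5 N
τ_a = K_W·8F_aD/(πd³) = 1.1648 × 45.906 = 53.469 MPa
τ_m = K_s·8F_mD/(πd³) = 1.0564 × 86.711 = 91.602 MPa
Soderberg: 1/n_f = τ_a/S_se + τ_m/S_sy = 53.469/470 + 91.602/849 = 0.11376 + 0.10789 = 0.22166
n_f = 1/0.22166 = 4.511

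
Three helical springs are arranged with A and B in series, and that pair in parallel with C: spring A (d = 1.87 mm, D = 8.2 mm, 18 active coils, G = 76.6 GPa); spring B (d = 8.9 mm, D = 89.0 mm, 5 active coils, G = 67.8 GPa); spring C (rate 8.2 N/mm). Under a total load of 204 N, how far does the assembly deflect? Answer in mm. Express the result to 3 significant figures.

k_A = Gd⁴/(8D³N_a) = (76.6×10³)(1.87⁴)/(8·8.2³·18) = 11.798 N/mm
k_B = Gd⁴/(8D³N_a) = (67.8×10³)(8.9⁴)/(8·89.0³·5) = 15.086 N/mm
Springs A,B series: k_AB = 1/(1/11.798+1/15.086) = 6.6202 N/mm; parallel with C: k_eq = 6.6202+8.2 = 14.82 N/mm
δ = F/k_eq = 204/14.82 = 13.765 mm

13.8 mm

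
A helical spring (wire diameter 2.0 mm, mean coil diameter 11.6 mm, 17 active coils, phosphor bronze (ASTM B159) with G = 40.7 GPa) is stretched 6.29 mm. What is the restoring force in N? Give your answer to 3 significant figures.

19.3 N

k = Gd⁴/(8D³N_a) = (40.7×10³)(2.0⁴)/(8·11.6³·17) = 3.0676 N/mm
F = k·δ = 3.0676 × 6.29 = 19.295 N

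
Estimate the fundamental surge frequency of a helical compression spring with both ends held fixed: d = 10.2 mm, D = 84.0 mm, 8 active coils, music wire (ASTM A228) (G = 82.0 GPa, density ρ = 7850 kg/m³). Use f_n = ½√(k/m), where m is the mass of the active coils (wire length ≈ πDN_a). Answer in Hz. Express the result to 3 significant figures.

k = Gd⁴/(8D³N_a) = (82.0×10³)(10.2⁴)/(8·84.0³·8) = 23.399 N/mm = 23399 N/m
Wire length L = πDN_a = π·84.0·8 = 2111.2 mm
m = ρ·(πd²/4)·L = 7850 × 81.713×10⁻⁶ m² × 2.1112 m = 1.3542 kg
f_n = ½√(k/m) = 0.5·√(23399/1.3542) = 0.5·√(17279) = 65.725 Hz

65.7 Hz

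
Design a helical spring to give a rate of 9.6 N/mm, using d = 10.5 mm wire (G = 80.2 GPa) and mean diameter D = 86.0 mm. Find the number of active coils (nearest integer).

N_a = Gd⁴/(8D³k) = (80.2×10³ × 10.5⁴)/(8 × 86.0³ × 9.6)
    = 9.74836e+08 / 4.88491e+07 = 19.96 → 20 coils

20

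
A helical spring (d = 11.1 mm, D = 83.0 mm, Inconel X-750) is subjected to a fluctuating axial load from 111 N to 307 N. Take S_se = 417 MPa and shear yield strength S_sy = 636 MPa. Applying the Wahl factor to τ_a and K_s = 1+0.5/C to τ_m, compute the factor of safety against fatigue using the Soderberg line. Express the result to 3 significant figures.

C = D/d = 83.0/11.1 = 7.4775; K_W = (4C−1)/(4C−4)+0.615/C = 1.1980; K_s = 1+0.5/C = 1.0669
F_a = (F_max−F_min)/2 = 98 N; F_m = (F_max+F_min)/2 = 209 N
τ_a = K_W·8F_aD/(πd³) = 1.1980 × 15.145 = 18.144 MPa
τ_m = K_s·8F_mD/(πd³) = 1.0669 × 32.299 = 34.459 MPa
Soderberg: 1/n_f = τ_a/S_se + τ_m/S_sy = 18.144/417 + 34.459/636 = 0.04351 + 0.05418 = 0.097693
n_f = 1/0.097693 = 10.24

10.2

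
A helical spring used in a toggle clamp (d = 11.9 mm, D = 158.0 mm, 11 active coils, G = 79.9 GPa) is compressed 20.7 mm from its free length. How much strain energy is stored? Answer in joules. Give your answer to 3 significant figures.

k = Gd⁴/(8D³N_a) = (79.9×10³)(11.9⁴)/(8·158.0³·11) = 4.6162 N/mm
U = ½kδ² = 0.5 × 4.6162 × 20.7² = 988.99 N·mm = 0.98899 J

0.989 J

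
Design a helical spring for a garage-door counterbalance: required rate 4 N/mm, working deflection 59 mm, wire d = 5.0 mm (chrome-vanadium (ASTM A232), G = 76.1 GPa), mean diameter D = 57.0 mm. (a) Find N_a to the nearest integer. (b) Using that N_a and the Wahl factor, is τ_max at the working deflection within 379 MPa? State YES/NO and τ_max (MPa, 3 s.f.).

(a) 8 coils; (b) YES, τ_max = 310 MPa

N_a = Gd⁴/(8D³k) = (76.1×10³)(5.0⁴)/(8·57.0³·4) = 8.026 → N_a = 8
Actual rate k = Gd⁴/(8D³·8) = 4.0129 N/mm
Working load F = kδ = 4.0129·59 = 236.76 N
C = 57.0/5.0 = 11.4000; K_W = (4C−1)/(4C−4)+0.615/C = 1.1261
τ_max = K_W·8FD/(πd³) = 1.1261·274.93 = 309.58 MPa
τ_max ≤ 379 MPa → acceptable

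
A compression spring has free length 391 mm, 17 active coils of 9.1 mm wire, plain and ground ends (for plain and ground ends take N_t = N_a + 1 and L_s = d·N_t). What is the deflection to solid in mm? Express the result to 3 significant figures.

227 mm

N_t = 18; L_s = 9.1·18 = 163.8 mm
δ_solid = L₀ − L_s = 391 − 163.8 = 227.2 mm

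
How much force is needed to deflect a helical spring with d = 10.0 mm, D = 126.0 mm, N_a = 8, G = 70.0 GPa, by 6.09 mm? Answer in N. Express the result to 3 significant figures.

k = Gd⁴/(8D³N_a) = (70.0×10³)(10.0⁴)/(8·126.0³·8) = 5.4677 N/mm
F = k·δ = 5.4677 × 6.09 = 33.298 N

33.3 N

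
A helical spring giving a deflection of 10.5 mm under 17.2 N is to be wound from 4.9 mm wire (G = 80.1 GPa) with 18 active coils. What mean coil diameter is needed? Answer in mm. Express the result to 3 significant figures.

58.1 mm

Required rate k = F/δ = 17.2/10.5 = 1.6381 N/mm
D = (Gd⁴/(8N_a·k))^(1/3) = (80.1×10³·4.9⁴/(8·18·1.6381))^(1/3)
  = (195756)^(1/3) = 58.0637 mm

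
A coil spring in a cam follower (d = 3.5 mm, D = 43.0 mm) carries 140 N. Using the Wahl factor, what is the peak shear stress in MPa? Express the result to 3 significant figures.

Spring index C = D/d = 43.0/3.5 = 12.2857
K_W = (4C−1)/(4C−4) + 0.615/C = 48.143/45.143 + 0.0501 = 1.1165
τ₀ = 8FD/(πd³) = 8·140·43.0/(π·3.5³) = 48160/134.7 = 357.55 MPa
τ_max = K·τ₀ = 1.1165 × 357.55 = 399.21 MPa

399 MPa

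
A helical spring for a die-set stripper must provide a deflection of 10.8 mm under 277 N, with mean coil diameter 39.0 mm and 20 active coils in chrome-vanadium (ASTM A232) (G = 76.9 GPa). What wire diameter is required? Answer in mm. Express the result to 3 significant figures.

7.50 mm

Required rate k = F/δ = 277/10.8 = 25.648 N/mm
d = (8D³N_a·k / G)^(1/4) = (8·39.0³·20·25.648 / (76.9×10³))^0.25
  = (3165.5)^0.25 = 7.5009 mm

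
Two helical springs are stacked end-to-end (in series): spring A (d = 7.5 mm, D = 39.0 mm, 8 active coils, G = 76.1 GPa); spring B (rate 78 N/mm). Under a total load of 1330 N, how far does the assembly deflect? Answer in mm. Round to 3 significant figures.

k_A = Gd⁴/(8D³N_a) = (76.1×10³)(7.5⁴)/(8·39.0³·8) = 63.424 N/mm
Series: 1/k_eq = 1/63.424 + 1/78 = 0.028587; k_eq = 34.981 N/mm
δ = F/k_eq = 1330/34.981 = 38.021 mm

38.0 mm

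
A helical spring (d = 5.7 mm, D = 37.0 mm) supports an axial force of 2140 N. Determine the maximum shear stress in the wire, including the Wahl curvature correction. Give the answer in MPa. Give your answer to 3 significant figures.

1340 MPa

Spring index C = D/d = 37.0/5.7 = 6.4912
K_W = (4C−1)/(4C−4) + 0.615/C = 24.965/21.965 + 0.0947 = 1.2313
τ₀ = 8FD/(πd³) = 8·2140·37.0/(π·5.7³) = 633440/581.8 = 1088.8 MPa
τ_max = K·τ₀ = 1.2313 × 1088.8 = 1340.6 MPa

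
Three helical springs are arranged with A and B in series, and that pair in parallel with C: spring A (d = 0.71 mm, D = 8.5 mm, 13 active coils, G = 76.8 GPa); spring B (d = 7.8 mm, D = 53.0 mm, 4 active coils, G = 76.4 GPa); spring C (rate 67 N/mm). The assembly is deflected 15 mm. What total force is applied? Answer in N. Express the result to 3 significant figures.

1010 N

k_A = Gd⁴/(8D³N_a) = (76.8×10³)(0.71⁴)/(8·8.5³·13) = 0.30557 N/mm
k_B = Gd⁴/(8D³N_a) = (76.4×10³)(7.8⁴)/(8·53.0³·4) = 59.36 N/mm
Springs A,B series: k_AB = 1/(1/0.30557+1/59.36) = 0.304 N/mm; parallel with C: k_eq = 0.304+67 = 67.304 N/mm
F = k_eq·δ = 67.304·15 = 1009.6 N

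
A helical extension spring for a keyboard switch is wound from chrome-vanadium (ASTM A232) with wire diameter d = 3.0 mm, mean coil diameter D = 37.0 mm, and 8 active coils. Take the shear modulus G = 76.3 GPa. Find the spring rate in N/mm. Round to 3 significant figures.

k = Gd⁴/(8D³N_a) = (76.3×10³ × 3.0⁴) / (8 × 37.0³ × 8)
  = 6.1803e+06 / 3.24179e+06 = 1.9064 N/mm

1.91 N/mm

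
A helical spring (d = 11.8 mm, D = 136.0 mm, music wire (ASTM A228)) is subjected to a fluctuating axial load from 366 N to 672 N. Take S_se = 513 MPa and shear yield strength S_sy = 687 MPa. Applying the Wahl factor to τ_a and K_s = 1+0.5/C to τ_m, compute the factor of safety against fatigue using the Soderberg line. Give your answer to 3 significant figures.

4.22

C = D/d = 136.0/11.8 = 11.5254; K_W = (4C−1)/(4C−4)+0.615/C = 1.1246; K_s = 1+0.5/C = 1.0434
F_a = (F_max−F_min)/2 = 153 N; F_m = (F_max+F_min)/2 = 519 N
τ_a = K_W·8F_aD/(πd³) = 1.1246 × 32.25 = 36.268 MPa
τ_m = K_s·8F_mD/(πd³) = 1.0434 × 109.4 = 114.14 MPa
Soderberg: 1/n_f = τ_a/S_se + τ_m/S_sy = 36.268/513 + 114.14/687 = 0.07070 + 0.16614 = 0.23684
n_f = 1/0.23684 = 4.222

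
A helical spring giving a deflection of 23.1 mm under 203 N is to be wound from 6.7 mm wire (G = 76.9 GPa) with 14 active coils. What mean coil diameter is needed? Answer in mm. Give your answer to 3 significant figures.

54.0 mm

Required rate k = F/δ = 203/23.1 = 8.7879 N/mm
D = (Gd⁴/(8N_a·k))^(1/3) = (76.9×10³·6.7⁴/(8·14·8.7879))^(1/3)
  = (157443)^(1/3) = 53.9976 mm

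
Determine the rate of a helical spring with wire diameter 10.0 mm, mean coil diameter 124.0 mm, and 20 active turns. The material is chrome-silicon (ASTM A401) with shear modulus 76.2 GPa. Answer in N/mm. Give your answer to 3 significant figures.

k = Gd⁴/(8D³N_a) = (76.2×10³ × 10.0⁴) / (8 × 124.0³ × 20)
  = 7.62e+08 / 3.0506e+08 = 2.4979 N/mm

2.50 N/mm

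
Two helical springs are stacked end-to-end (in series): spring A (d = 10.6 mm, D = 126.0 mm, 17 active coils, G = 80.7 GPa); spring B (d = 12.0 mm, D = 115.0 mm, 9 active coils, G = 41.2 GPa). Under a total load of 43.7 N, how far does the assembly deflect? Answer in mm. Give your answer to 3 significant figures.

k_A = Gd⁴/(8D³N_a) = (80.7×10³)(10.6⁴)/(8·126.0³·17) = 3.745 N/mm
k_B = Gd⁴/(8D³N_a) = (41.2×10³)(12.0⁴)/(8·115.0³·9) = 7.8018 N/mm
Series: 1/k_eq = 1/3.745 + 1/7.8018 = 0.3952; k_eq = 2.5304 N/mm
δ = F/k_eq = 43.7/2.5304 = 17.27 mm

17.3 mm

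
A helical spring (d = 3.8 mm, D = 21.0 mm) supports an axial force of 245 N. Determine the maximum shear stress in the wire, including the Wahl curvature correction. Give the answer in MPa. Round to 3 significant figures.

305 MPa

Spring index C = D/d = 21.0/3.8 = 5.5263
K_W = (4C−1)/(4C−4) + 0.615/C = 21.105/18.105 + 0.1113 = 1.2770
τ₀ = 8FD/(πd³) = 8·245·21.0/(π·3.8³) = 41160/172.39 = 238.77 MPa
τ_max = K·τ₀ = 1.2770 × 238.77 = 304.9 MPa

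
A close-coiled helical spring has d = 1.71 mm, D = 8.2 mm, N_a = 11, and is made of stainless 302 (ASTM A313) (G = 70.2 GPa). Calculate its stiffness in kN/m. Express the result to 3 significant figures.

k = Gd⁴/(8D³N_a) = (70.2×10³ × 1.71⁴) / (8 × 8.2³ × 11)
  = 600235 / 48520.4 = 12.371 N/mm

12.4 kN/m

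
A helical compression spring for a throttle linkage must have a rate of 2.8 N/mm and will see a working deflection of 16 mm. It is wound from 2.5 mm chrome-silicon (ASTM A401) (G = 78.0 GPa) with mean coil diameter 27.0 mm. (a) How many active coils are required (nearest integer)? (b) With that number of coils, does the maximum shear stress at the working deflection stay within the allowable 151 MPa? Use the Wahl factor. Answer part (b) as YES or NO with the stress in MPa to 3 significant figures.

N_a = Gd⁴/(8D³k) = (78.0×10³)(2.5⁴)/(8·27.0³·2.8) = 6.911 → N_a = 7
Actual rate k = Gd⁴/(8D³·7) = 2.7642 N/mm
Working load F = kδ = 2.7642·16 = 44.228 N
C = 27.0/2.5 = 10.8000; K_W = (4C−1)/(4C−4)+0.615/C = 1.1335
τ_max = K_W·8FD/(πd³) = 1.1335·194.62 = 220.59 MPa
τ_max > 151 MPa → exceeds allowable

(a) 7 coils; (b) NO, τ_max = 221 MPa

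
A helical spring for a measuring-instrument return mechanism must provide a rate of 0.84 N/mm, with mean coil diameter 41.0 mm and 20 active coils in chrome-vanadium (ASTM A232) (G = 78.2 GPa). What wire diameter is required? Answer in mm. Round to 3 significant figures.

d = (8D³N_a·k / G)^(1/4) = (8·41.0³·20·0.84 / (78.2×10³))^0.25
  = (118.45)^0.25 = 3.2990 mm

3.30 mm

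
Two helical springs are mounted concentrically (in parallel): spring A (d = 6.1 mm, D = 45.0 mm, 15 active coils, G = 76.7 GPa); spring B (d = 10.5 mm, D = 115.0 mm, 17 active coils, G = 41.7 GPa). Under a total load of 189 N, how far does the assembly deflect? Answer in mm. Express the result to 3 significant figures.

k_A = Gd⁴/(8D³N_a) = (76.7×10³)(6.1⁴)/(8·45.0³·15) = 9.7117 N/mm
k_B = Gd⁴/(8D³N_a) = (41.7×10³)(10.5⁴)/(8·115.0³·17) = 2.4505 N/mm
Parallel: k_eq = 9.7117 + 2.4505 = 12.162 N/mm
δ = F/k_eq = 189/12.162 = 15.54 mm

15.5 mm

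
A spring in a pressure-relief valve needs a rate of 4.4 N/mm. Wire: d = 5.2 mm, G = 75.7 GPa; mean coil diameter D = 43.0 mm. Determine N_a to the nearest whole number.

N_a = Gd⁴/(8D³k) = (75.7×10³ × 5.2⁴)/(8 × 43.0³ × 4.4)
    = 5.53489e+07 / 2.79865e+06 = 19.78 → 20 coils

20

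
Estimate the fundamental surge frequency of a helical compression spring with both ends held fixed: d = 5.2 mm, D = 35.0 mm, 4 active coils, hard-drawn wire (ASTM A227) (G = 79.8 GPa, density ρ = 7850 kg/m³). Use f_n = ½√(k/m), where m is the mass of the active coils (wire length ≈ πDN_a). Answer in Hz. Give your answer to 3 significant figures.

381 Hz

k = Gd⁴/(8D³N_a) = (79.8×10³)(5.2⁴)/(8·35.0³·4) = 42.527 N/mm = 42527 N/m
Wire length L = πDN_a = π·35.0·4 = 439.82 mm
m = ρ·(πd²/4)·L = 7850 × 21.237×10⁻⁶ m² × 0.43982 m = 0.073324 kg
f_n = ½√(k/m) = 0.5·√(42527/0.073324) = 0.5·√(5.7999e+05) = 380.78 Hz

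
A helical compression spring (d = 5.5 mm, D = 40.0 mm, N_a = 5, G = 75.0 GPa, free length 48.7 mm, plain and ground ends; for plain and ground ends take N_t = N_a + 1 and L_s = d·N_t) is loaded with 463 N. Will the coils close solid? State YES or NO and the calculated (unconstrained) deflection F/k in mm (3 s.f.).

YES, δ = 17.3 mm

k = Gd⁴/(8D³N_a) = (75.0×10³)(5.5⁴)/(8·40.0³·5) = 26.808 N/mm
N_t = 6; L_s = 5.5·6 = 33 mm; δ_solid = L₀ − L_s = 48.7 − 33 = 15.7 mm
δ = F/k = 463/26.808 = 17.271 mm
δ ≥ δ_solid → spring goes solid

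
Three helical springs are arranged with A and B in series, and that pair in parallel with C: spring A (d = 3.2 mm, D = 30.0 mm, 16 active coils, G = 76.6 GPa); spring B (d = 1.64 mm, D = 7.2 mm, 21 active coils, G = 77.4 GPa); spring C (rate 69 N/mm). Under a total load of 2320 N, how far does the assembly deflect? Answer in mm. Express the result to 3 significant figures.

32.7 mm

k_A = Gd⁴/(8D³N_a) = (76.6×10³)(3.2⁴)/(8·30.0³·16) = 2.3241 N/mm
k_B = Gd⁴/(8D³N_a) = (77.4×10³)(1.64⁴)/(8·7.2³·21) = 8.9291 N/mm
Springs A,B series: k_AB = 1/(1/2.3241+1/8.9291) = 1.8441 N/mm; parallel with C: k_eq = 1.8441+69 = 70.844 N/mm
δ = F/k_eq = 2320/70.844 = 32.748 mm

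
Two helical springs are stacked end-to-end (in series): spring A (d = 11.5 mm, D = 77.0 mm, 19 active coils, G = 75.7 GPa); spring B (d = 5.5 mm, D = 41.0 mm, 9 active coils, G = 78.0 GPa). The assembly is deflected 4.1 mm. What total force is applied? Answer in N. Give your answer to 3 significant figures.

33.6 N

k_A = Gd⁴/(8D³N_a) = (75.7×10³)(11.5⁴)/(8·77.0³·19) = 19.08 N/mm
k_B = Gd⁴/(8D³N_a) = (78.0×10³)(5.5⁴)/(8·41.0³·9) = 14.383 N/mm
Series: 1/k_eq = 1/19.08 + 1/14.383 = 0.12194; k_eq = 8.201 N/mm
F = k_eq·δ = 8.201·4.1 = 33.624 N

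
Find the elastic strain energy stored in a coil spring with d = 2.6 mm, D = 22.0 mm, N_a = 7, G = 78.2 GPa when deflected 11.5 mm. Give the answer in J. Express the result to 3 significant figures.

0.396 J

k = Gd⁴/(8D³N_a) = (78.2×10³)(2.6⁴)/(8·22.0³·7) = 5.993 N/mm
U = ½kδ² = 0.5 × 5.993 × 11.5² = 396.29 N·mm = 0.39629 J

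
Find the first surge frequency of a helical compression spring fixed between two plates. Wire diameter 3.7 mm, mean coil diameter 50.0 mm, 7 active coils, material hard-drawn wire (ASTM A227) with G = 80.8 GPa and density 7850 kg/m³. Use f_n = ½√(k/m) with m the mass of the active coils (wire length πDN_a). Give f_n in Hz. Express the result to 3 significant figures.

76.3 Hz

k = Gd⁴/(8D³N_a) = (80.8×10³)(3.7⁴)/(8·50.0³·7) = 2.1633 N/mm = 2163.3 N/m
Wire length L = πDN_a = π·50.0·7 = 1099.6 mm
m = ρ·(πd²/4)·L = 7850 × 10.752×10⁻⁶ m² × 1.0996 m = 0.092807 kg
f_n = ½√(k/m) = 0.5·√(2163.3/0.092807) = 0.5·√(23310) = 76.338 Hz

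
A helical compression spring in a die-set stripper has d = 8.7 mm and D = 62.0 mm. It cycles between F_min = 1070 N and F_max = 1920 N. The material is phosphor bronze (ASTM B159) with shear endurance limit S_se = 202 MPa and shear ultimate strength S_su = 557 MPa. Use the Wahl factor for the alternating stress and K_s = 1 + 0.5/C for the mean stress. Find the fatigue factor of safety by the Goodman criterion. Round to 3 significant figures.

C = D/d = 62.0/8.7 = 7.1264; K_W = (4C−1)/(4C−4)+0.615/C = 1.2087; K_s = 1+0.5/C = 1.0702
F_a = (F_max−F_min)/2 = 425 N; F_m = (F_max+F_min)/2 = 1495 N
τ_a = K_W·8F_aD/(πd³) = 1.2087 × 101.9 = 123.17 MPa
τ_m = K_s·8F_mD/(πd³) = 1.0702 × 358.44 = 383.59 MPa
Goodman: 1/n_f = τ_a/S_se + τ_m/S_su = 123.17/202 + 383.59/557 = 0.60973 + 0.68867 = 1.2984
n_f = 1/1.2984 = 0.7702

0.770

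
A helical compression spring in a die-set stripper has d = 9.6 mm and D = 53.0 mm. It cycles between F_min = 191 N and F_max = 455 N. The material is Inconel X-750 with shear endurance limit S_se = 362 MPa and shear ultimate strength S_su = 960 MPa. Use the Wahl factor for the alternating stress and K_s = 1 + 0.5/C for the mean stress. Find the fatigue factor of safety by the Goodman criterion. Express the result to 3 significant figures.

C = D/d = 53.0/9.6 = 5.5208; K_W = (4C−1)/(4C−4)+0.615/C = 1.2773; K_s = 1+0.5/C = 1.0906
F_a = (F_max−F_min)/2 = 132 N; F_m = (F_max+F_min)/2 = 323 N
τ_a = K_W·8F_aD/(πd³) = 1.2773 × 20.136 = 25.72 MPa
τ_m = K_s·8F_mD/(πd³) = 1.0906 × 49.273 = 53.735 MPa
Goodman: 1/n_f = τ_a/S_se + τ_m/S_su = 25.72/362 + 53.735/960 = 0.07105 + 0.05597 = 0.12702
n_f = 1/0.12702 = 7.873

7.87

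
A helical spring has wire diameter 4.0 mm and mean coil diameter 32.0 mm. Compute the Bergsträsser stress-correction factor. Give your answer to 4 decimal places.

C = D/d = 32.0/4.0 = 8.0000
K_B = (4C+2)/(4C−3) = 34.000/29.000 = 1.1724

1.1724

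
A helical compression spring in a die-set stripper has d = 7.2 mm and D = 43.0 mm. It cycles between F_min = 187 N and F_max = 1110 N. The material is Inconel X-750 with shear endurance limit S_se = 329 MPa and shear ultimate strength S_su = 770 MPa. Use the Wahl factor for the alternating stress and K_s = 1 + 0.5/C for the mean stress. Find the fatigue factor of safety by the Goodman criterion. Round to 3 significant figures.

1.28

C = D/d = 43.0/7.2 = 5.9722; K_W = (4C−1)/(4C−4)+0.615/C = 1.2538; K_s = 1+0.5/C = 1.0837
F_a = (F_max−F_min)/2 = 461.5 N; F_m = (F_max+F_min)/2 = 648.5 N
τ_a = K_W·8F_aD/(πd³) = 1.2538 × 135.39 = 169.75 MPa
τ_m = K_s·8F_mD/(πd³) = 1.0837 × 190.25 = 206.18 MPa
Goodman: 1/n_f = τ_a/S_se + τ_m/S_su = 169.75/329 + 206.18/770 = 0.51597 + 0.26776 = 0.78373
n_f = 1/0.78373 = 1.276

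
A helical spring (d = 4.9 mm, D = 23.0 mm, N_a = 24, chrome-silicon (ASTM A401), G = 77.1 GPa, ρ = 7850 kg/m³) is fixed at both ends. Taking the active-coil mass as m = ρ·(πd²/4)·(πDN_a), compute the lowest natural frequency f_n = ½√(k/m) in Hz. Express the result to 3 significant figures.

136 Hz

k = Gd⁴/(8D³N_a) = (77.1×10³)(4.9⁴)/(8·23.0³·24) = 19.026 N/mm = 19026 N/m
Wire length L = πDN_a = π·23.0·24 = 1734.2 mm
m = ρ·(πd²/4)·L = 7850 × 18.857×10⁻⁶ m² × 1.7342 m = 0.25671 kg
f_n = ½√(k/m) = 0.5·√(19026/0.25671) = 0.5·√(74116) = 136.12 Hz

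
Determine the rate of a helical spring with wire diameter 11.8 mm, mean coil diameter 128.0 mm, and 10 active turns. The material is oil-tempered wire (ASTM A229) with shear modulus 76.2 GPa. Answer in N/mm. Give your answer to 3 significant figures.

k = Gd⁴/(8D³N_a) = (76.2×10³ × 11.8⁴) / (8 × 128.0³ × 10)
  = 1.47735e+09 / 1.67772e+08 = 8.8057 N/mm

8.81 N/mm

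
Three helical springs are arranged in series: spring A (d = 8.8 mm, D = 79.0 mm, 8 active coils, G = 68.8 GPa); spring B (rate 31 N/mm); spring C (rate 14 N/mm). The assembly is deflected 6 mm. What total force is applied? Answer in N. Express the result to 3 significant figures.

k_A = Gd⁴/(8D³N_a) = (68.8×10³)(8.8⁴)/(8·79.0³·8) = 13.075 N/mm
Series: 1/k_eq = 1/13.075 + 1/31 + 1/14 = 0.18017; k_eq = 5.5504 N/mm
F = k_eq·δ = 5.5504·6 = 33.303 N

33.3 N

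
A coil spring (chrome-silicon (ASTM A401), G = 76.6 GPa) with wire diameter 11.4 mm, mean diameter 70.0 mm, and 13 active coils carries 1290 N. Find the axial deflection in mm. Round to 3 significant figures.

35.6 mm

k = Gd⁴/(8D³N_a) = (76.6×10³)(11.4⁴)/(8·70.0³·13) = 36.268 N/mm
δ = F/k = 1290 / 36.268 = 35.569 mm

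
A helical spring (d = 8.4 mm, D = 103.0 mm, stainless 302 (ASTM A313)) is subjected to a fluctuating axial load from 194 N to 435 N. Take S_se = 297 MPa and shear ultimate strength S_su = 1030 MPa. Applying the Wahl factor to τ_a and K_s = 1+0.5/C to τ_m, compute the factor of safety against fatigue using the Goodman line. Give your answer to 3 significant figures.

C = D/d = 103.0/8.4 = 12.2619; K_W = (4C−1)/(4C−4)+0.615/C = 1.1168; K_s = 1+0.5/C = 1.0408
F_a = (F_max−F_min)/2 = 120.5 N; F_m = (F_max+F_min)/2 = 314.5 N
τ_a = K_W·8F_aD/(πd³) = 1.1168 × 53.324 = 59.55 MPa
τ_m = K_s·8F_mD/(πd³) = 1.0408 × 139.17 = 144.85 MPa
Goodman: 1/n_f = τ_a/S_se + τ_m/S_su = 59.55/297 + 144.85/1030 = 0.20051 + 0.14063 = 0.34114
n_f = 1/0.34114 = 2.931

2.93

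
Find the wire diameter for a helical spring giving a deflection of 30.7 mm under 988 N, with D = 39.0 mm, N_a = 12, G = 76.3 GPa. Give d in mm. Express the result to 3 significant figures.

Required rate k = F/δ = 988/30.7 = 32.182 N/mm
d = (8D³N_a·k / G)^(1/4) = (8·39.0³·12·32.182 / (76.3×10³))^0.25
  = (2401.9)^0.25 = 7.0007 mm

7.00 mm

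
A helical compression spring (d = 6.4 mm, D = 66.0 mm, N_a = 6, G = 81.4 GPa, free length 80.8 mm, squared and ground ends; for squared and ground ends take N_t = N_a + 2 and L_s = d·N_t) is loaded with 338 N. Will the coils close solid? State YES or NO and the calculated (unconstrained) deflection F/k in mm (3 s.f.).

k = Gd⁴/(8D³N_a) = (81.4×10³)(6.4⁴)/(8·66.0³·6) = 9.8963 N/mm
N_t = 8; L_s = 6.4·8 = 51.2 mm; δ_solid = L₀ − L_s = 80.8 − 51.2 = 29.6 mm
δ = F/k = 338/9.8963 = 34.154 mm
δ ≥ δ_solid → spring goes solid

YES, δ = 34.2 mm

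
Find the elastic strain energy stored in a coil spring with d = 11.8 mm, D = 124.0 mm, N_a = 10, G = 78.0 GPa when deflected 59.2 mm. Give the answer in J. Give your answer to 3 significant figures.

17.4 J

k = Gd⁴/(8D³N_a) = (78.0×10³)(11.8⁴)/(8·124.0³·10) = 9.9144 N/mm
U = ½kδ² = 0.5 × 9.9144 × 59.2² = 17373 N·mm = 17.373 J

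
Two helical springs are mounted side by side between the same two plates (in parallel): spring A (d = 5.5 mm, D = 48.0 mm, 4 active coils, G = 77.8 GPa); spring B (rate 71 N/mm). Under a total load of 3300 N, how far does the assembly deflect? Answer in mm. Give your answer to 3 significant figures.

k_A = Gd⁴/(8D³N_a) = (77.8×10³)(5.5⁴)/(8·48.0³·4) = 20.117 N/mm
Parallel: k_eq = 20.117 + 71 = 91.117 N/mm
δ = F/k_eq = 3300/91.117 = 36.217 mm

36.2 mm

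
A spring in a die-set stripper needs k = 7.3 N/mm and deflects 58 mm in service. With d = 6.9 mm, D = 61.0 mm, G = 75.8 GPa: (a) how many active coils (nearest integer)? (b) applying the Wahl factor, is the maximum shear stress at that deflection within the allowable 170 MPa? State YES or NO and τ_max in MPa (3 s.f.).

N_a = Gd⁴/(8D³k) = (75.8×10³)(6.9⁴)/(8·61.0³·7.3) = 12.96 → N_a = 13
Actual rate k = Gd⁴/(8D³·13) = 7.2785 N/mm
Working load F = kδ = 7.2785·58 = 422.15 N
C = 61.0/6.9 = 8.8406; K_W = (4C−1)/(4C−4)+0.615/C = 1.1652
τ_max = K_W·8FD/(πd³) = 1.1652·199.62 = 232.6 MPa
τ_max > 170 MPa → exceeds allowable

(a) 13 coils; (b) NO, τ_max = 233 MPa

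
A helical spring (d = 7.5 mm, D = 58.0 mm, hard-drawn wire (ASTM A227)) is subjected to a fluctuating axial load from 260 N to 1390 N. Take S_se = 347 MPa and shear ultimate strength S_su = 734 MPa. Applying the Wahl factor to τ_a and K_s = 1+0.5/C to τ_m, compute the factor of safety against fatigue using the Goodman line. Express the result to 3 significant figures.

C = D/d = 58.0/7.5 = 7.7333; K_W = (4C−1)/(4C−4)+0.615/C = 1.1909; K_s = 1+0.5/C = 1.0647
F_a = (F_max−F_min)/2 = 565 N; F_m = (F_max+F_min)/2 = 825 N
τ_a = K_W·8F_aD/(πd³) = 1.1909 × 197.8 = 235.57 MPa
τ_m = K_s·8F_mD/(πd³) = 1.0647 × 288.83 = 307.5 MPa
Goodman: 1/n_f = τ_a/S_se + τ_m/S_su = 235.57/347 + 307.5/734 = 0.67886 + 0.41894 = 1.0978
n_f = 1/1.0978 = 0.9109

0.911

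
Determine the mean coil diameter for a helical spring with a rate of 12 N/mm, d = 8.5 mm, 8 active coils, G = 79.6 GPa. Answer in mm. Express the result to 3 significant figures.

81.5 mm

D = (Gd⁴/(8N_a·k))^(1/3) = (79.6×10³·8.5⁴/(8·8·12))^(1/3)
  = (541038)^(1/3) = 81.4847 mm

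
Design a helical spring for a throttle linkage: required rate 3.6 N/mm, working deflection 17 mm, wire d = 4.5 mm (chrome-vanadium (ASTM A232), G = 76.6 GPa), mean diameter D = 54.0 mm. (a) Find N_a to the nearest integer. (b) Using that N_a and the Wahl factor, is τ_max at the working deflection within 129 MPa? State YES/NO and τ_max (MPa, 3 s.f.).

(a) 7 coils; (b) YES, τ_max = 102 MPa

N_a = Gd⁴/(8D³k) = (76.6×10³)(4.5⁴)/(8·54.0³·3.6) = 6.926 → N_a = 7
Actual rate k = Gd⁴/(8D³·7) = 3.5621 N/mm
Working load F = kδ = 3.5621·17 = 60.556 N
C = 54.0/4.5 = 12.0000; K_W = (4C−1)/(4C−4)+0.615/C = 1.1194
τ_max = K_W·8FD/(πd³) = 1.1194·91.381 = 102.29 MPa
τ_max ≤ 129 MPa → acceptable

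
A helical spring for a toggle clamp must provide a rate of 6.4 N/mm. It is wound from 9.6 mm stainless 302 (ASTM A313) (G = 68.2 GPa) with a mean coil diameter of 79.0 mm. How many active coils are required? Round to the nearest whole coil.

23

N_a = Gd⁴/(8D³k) = (68.2×10³ × 9.6⁴)/(8 × 79.0³ × 6.4)
    = 5.79254e+08 / 2.52436e+07 = 22.95 → 23 coils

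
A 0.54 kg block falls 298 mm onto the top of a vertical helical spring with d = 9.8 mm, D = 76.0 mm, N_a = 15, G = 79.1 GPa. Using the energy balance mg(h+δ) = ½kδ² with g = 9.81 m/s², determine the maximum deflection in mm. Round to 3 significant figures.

15.5 mm

k = Gd⁴/(8D³N_a) = (79.1×10³)(9.8⁴)/(8·76.0³·15) = 13.85 N/mm
W = mg = 0.54 × 9.81 = 5.2974 N
½kδ² − Wδ − Wh = 0 → δ = (W + √(W² + 2kWh))/k
δ = (5.2974 + √(28.062 + 43728.8))/13.85 = (5.2974 + 209.18)/13.85 = 15.486 mm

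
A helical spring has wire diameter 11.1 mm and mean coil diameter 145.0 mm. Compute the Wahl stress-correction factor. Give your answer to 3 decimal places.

C = D/d = 145.0/11.1 = 13.0631
K_W = (4C−1)/(4C−4) + 0.615/C = 51.252/48.252 + 0.0471 = 1.1093

1.109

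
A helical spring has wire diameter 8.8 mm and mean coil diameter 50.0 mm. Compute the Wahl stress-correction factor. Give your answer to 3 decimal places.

1.268

C = D/d = 50.0/8.8 = 5.6818
K_W = (4C−1)/(4C−4) + 0.615/C = 21.727/18.727 + 0.1082 = 1.2684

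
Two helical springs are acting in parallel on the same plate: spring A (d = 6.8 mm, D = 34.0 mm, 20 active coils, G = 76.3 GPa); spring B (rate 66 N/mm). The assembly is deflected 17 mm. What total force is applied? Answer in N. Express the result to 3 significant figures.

k_A = Gd⁴/(8D³N_a) = (76.3×10³)(6.8⁴)/(8·34.0³·20) = 25.942 N/mm
Parallel: k_eq = 25.942 + 66 = 91.942 N/mm
F = k_eq·δ = 91.942·17 = 1563 N

1560 N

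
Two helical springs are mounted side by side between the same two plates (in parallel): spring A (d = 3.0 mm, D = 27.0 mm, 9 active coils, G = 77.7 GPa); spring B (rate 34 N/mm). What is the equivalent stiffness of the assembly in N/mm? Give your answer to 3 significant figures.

38.4 N/mm

k_A = Gd⁴/(8D³N_a) = (77.7×10³)(3.0⁴)/(8·27.0³·9) = 4.441 N/mm
Parallel: k_eq = 4.441 + 34 = 38.441 N/mm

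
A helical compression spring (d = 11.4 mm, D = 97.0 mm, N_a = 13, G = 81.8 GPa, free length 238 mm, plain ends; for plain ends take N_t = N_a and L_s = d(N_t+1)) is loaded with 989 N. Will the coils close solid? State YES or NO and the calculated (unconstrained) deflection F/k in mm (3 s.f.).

k = Gd⁴/(8D³N_a) = (81.8×10³)(11.4⁴)/(8·97.0³·13) = 14.555 N/mm
N_t = 13; L_s = 11.4·14 = 159.6 mm; δ_solid = L₀ − L_s = 238 − 159.6 = 78.4 mm
δ = F/k = 989/14.555 = 67.947 mm
δ < δ_solid → spring does not go solid

NO, δ = 67.9 mm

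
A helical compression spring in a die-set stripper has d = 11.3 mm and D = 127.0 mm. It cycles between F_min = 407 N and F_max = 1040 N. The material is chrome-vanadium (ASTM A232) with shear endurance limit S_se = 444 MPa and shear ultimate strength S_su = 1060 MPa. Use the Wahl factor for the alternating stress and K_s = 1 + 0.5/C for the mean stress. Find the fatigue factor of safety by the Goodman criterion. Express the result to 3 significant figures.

2.94

C = D/d = 127.0/11.3 = 11.2389; K_W = (4C−1)/(4C−4)+0.615/C = 1.1280; K_s = 1+0.5/C = 1.0445
F_a = (F_max−F_min)/2 = 316.5 N; F_m = (F_max+F_min)/2 = 723.5 N
τ_a = K_W·8F_aD/(πd³) = 1.1280 × 70.939 = 80.017 MPa
τ_m = K_s·8F_mD/(πd³) = 1.0445 × 162.16 = 169.38 MPa
Goodman: 1/n_f = τ_a/S_se + τ_m/S_su = 80.017/444 + 169.38/1060 = 0.18022 + 0.15979 = 0.34001
n_f = 1/0.34001 = 2.941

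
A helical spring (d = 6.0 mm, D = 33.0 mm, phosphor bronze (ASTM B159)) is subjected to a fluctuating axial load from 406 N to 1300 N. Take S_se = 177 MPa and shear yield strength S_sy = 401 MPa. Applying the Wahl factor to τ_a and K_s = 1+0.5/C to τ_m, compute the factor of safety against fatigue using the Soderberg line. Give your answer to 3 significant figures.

0.463

C = D/d = 33.0/6.0 = 5.5000; K_W = (4C−1)/(4C−4)+0.615/C = 1.2785; K_s = 1+0.5/C = 1.0909
F_a = (F_max−F_min)/2 = 447 N; F_m = (F_max+F_min)/2 = 853 N
τ_a = K_W·8F_aD/(πd³) = 1.2785 × 173.9 = 222.33 MPa
τ_m = K_s·8F_mD/(πd³) = 1.0909 × 331.86 = 362.02 MPa
Soderberg: 1/n_f = τ_a/S_se + τ_m/S_sy = 222.33/177 + 362.02/401 = 1.25612 + 0.90280 = 2.1589
n_f = 1/2.1589 = 0.4632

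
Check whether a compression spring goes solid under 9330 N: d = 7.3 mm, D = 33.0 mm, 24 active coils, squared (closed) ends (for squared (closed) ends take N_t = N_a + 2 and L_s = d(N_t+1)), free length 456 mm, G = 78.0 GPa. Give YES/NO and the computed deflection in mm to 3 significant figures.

YES, δ = 291 mm

k = Gd⁴/(8D³N_a) = (78.0×10³)(7.3⁴)/(8·33.0³·24) = 32.103 N/mm
N_t = 26; L_s = 7.3·27 = 197.1 mm; δ_solid = L₀ − L_s = 456 − 197.1 = 258.9 mm
δ = F/k = 9330/32.103 = 290.63 mm
δ ≥ δ_solid → spring goes solid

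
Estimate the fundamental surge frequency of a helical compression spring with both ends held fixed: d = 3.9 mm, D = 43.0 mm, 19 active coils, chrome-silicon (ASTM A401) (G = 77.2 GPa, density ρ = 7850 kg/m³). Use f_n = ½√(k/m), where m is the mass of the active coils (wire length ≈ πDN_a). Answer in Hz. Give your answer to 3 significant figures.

39.2 Hz

k = Gd⁴/(8D³N_a) = (77.2×10³)(3.9⁴)/(8·43.0³·19) = 1.4778 N/mm = 1477.8 N/m
Wire length L = πDN_a = π·43.0·19 = 2566.7 mm
m = ρ·(πd²/4)·L = 7850 × 11.946×10⁻⁶ m² × 2.5667 m = 0.24069 kg
f_n = ½√(k/m) = 0.5·√(1477.8/0.24069) = 0.5·√(6140) = 39.179 Hz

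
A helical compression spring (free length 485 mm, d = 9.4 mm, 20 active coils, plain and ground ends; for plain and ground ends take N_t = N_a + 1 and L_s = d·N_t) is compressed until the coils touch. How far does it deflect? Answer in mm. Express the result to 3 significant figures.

N_t = 21; L_s = 9.4·21 = 197.4 mm
δ_solid = L₀ − L_s = 485 − 197.4 = 287.6 mm

288 mm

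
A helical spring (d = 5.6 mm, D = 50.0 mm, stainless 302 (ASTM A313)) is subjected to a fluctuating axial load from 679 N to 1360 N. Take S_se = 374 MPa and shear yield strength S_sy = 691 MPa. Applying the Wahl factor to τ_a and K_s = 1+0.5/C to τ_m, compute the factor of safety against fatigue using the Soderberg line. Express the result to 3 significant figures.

C = D/d = 50.0/5.6 = 8.9286; K_W = (4C−1)/(4C−4)+0.615/C = 1.1635; K_s = 1+0.5/C = 1.0560
F_a = (F_max−F_min)/2 = 340.5 N; F_m = (F_max+F_min)/2 = 1019.5 N
τ_a = K_W·8F_aD/(πd³) = 1.1635 × 246.87 = 287.22 MPa
τ_m = K_s·8F_mD/(πd³) = 1.0560 × 739.15 = 780.54 MPa
Soderberg: 1/n_f = τ_a/S_se + τ_m/S_sy = 287.22/374 + 780.54/691 = 0.76798 + 1.12959 = 1.8976
n_f = 1/1.8976 = 0.527

0.527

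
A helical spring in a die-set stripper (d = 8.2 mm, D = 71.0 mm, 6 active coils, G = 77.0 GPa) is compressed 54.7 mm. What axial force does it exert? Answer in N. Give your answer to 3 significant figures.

1110 N

k = Gd⁴/(8D³N_a) = (77.0×10³)(8.2⁴)/(8·71.0³·6) = 20.264 N/mm
F = k·δ = 20.264 × 54.7 = 1108.5 N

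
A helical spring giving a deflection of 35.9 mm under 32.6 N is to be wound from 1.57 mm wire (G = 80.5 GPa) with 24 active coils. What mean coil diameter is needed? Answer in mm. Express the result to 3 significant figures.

Required rate k = F/δ = 32.6/35.9 = 0.90808 N/mm
D = (Gd⁴/(8N_a·k))^(1/3) = (80.5×10³·1.57⁴/(8·24·0.90808))^(1/3)
  = (2805.24)^(1/3) = 14.1034 mm

14.1 mm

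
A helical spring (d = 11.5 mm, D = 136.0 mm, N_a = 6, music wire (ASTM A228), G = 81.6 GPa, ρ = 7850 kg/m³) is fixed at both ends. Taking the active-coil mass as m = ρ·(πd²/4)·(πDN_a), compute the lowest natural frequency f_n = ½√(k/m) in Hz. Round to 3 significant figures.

37.6 Hz

k = Gd⁴/(8D³N_a) = (81.6×10³)(11.5⁴)/(8·136.0³·6) = 11.82 N/mm = 11820 N/m
Wire length L = πDN_a = π·136.0·6 = 2563.5 mm
m = ρ·(πd²/4)·L = 7850 × 103.87×10⁻⁶ m² × 2.5635 m = 2.0902 kg
f_n = ½√(k/m) = 0.5·√(11820/2.0902) = 0.5·√(5654.9) = 37.6 Hz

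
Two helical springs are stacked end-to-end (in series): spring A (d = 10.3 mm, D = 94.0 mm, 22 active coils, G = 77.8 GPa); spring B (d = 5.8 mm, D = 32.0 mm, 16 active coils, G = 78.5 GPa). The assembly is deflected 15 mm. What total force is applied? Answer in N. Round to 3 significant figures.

k_A = Gd⁴/(8D³N_a) = (77.8×10³)(10.3⁴)/(8·94.0³·22) = 5.9901 N/mm
k_B = Gd⁴/(8D³N_a) = (78.5×10³)(5.8⁴)/(8·32.0³·16) = 21.18 N/mm
Series: 1/k_eq = 1/5.9901 + 1/21.18 = 0.21416; k_eq = 4.6695 N/mm
F = k_eq·δ = 4.6695·15 = 70.042 N

70.0 N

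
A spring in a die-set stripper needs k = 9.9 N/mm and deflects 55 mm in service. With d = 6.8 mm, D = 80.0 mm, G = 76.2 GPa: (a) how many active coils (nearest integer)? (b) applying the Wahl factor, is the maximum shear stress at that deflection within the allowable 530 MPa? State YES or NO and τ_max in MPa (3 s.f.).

(a) 4 coils; (b) YES, τ_max = 398 MPa

N_a = Gd⁴/(8D³k) = (76.2×10³)(6.8⁴)/(8·80.0³·9.9) = 4.018 → N_a = 4
Actual rate k = Gd⁴/(8D³·4) = 9.9442 N/mm
Working load F = kδ = 9.9442·55 = 546.93 N
C = 80.0/6.8 = 11.7647; K_W = (4C−1)/(4C−4)+0.615/C = 1.1219
τ_max = K_W·8FD/(πd³) = 1.1219·354.35 = 397.57 MPa
τ_max ≤ 530 MPa → acceptable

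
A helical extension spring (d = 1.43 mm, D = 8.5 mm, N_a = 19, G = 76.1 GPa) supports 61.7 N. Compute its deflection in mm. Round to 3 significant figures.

k = Gd⁴/(8D³N_a) = (76.1×10³)(1.43⁴)/(8·8.5³·19) = 3.409 N/mm
δ = F/k = 61.7 / 3.409 = 18.099 mm

18.1 mm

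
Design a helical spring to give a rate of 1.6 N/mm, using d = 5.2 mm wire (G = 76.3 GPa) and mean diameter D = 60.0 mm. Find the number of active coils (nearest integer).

N_a = Gd⁴/(8D³k) = (76.3×10³ × 5.2⁴)/(8 × 60.0³ × 1.6)
    = 5.57876e+07 / 2.7648e+06 = 20.18 → 20 coils

20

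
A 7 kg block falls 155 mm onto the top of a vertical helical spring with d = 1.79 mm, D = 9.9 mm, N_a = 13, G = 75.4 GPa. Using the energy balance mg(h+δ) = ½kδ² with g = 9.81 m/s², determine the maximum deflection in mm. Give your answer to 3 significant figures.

62.4 mm

k = Gd⁴/(8D³N_a) = (75.4×10³)(1.79⁴)/(8·9.9³·13) = 7.6709 N/mm
W = mg = 7 × 9.81 = 68.67 N
½kδ² − Wδ − Wh = 0 → δ = (W + √(W² + 2kWh))/k
δ = (68.67 + √(4715.6 + 163295))/7.6709 = (68.67 + 409.89)/7.6709 = 62.387 mm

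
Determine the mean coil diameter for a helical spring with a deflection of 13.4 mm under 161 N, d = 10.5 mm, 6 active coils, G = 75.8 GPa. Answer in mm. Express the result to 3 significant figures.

117 mm

Required rate k = F/δ = 161/13.4 = 12.015 N/mm
D = (Gd⁴/(8N_a·k))^(1/3) = (75.8×10³·10.5⁴/(8·6·12.015))^(1/3)
  = (1.59759e+06)^(1/3) = 116.9018 mm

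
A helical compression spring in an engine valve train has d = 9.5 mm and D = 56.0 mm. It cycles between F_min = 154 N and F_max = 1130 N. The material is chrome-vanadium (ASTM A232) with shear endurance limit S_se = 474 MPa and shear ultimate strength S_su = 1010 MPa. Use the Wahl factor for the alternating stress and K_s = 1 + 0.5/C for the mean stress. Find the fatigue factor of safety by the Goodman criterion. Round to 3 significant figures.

3.03

C = D/d = 56.0/9.5 = 5.8947; K_W = (4C−1)/(4C−4)+0.615/C = 1.2576; K_s = 1+0.5/C = 1.0848
F_a = (F_max−F_min)/2 = 488 N; F_m = (F_max+F_min)/2 = 642 N
τ_a = K_W·8F_aD/(πd³) = 1.2576 × 81.167 = 102.07 MPa
τ_m = K_s·8F_mD/(πd³) = 1.0848 × 106.78 = 115.84 MPa
Goodman: 1/n_f = τ_a/S_se + τ_m/S_su = 102.07/474 + 115.84/1010 = 0.21534 + 0.11469 = 0.33003
n_f = 1/0.33003 = 3.03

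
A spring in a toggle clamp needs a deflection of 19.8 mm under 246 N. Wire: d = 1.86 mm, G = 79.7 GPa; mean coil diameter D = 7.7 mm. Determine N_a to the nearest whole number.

Required rate k = F/δ = 246/19.8 = 12.424 N/mm
N_a = Gd⁴/(8D³k) = (79.7×10³ × 1.86⁴)/(8 × 7.7³ × 12.424)
    = 953916 / 45376.6 = 21.02 → 21 coils

21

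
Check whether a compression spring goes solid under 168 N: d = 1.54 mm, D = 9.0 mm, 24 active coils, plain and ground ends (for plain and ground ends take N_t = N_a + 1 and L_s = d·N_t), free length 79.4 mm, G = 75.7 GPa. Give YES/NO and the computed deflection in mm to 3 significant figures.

YES, δ = 55.2 mm

k = Gd⁴/(8D³N_a) = (75.7×10³)(1.54⁴)/(8·9.0³·24) = 3.0419 N/mm
N_t = 25; L_s = 1.54·25 = 38.5 mm; δ_solid = L₀ − L_s = 79.4 − 38.5 = 40.9 mm
δ = F/k = 168/3.0419 = 55.228 mm
δ ≥ δ_solid → spring goes solid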